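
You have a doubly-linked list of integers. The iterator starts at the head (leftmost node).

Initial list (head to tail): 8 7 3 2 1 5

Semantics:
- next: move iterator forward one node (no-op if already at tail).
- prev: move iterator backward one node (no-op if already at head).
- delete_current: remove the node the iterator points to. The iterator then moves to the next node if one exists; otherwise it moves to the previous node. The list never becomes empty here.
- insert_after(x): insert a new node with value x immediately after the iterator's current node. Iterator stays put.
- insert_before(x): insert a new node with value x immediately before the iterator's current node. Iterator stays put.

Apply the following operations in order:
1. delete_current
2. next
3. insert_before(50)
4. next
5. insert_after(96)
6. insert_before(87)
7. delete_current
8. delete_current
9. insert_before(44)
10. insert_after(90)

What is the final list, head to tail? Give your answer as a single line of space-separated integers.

Answer: 7 50 3 87 44 1 90 5

Derivation:
After 1 (delete_current): list=[7, 3, 2, 1, 5] cursor@7
After 2 (next): list=[7, 3, 2, 1, 5] cursor@3
After 3 (insert_before(50)): list=[7, 50, 3, 2, 1, 5] cursor@3
After 4 (next): list=[7, 50, 3, 2, 1, 5] cursor@2
After 5 (insert_after(96)): list=[7, 50, 3, 2, 96, 1, 5] cursor@2
After 6 (insert_before(87)): list=[7, 50, 3, 87, 2, 96, 1, 5] cursor@2
After 7 (delete_current): list=[7, 50, 3, 87, 96, 1, 5] cursor@96
After 8 (delete_current): list=[7, 50, 3, 87, 1, 5] cursor@1
After 9 (insert_before(44)): list=[7, 50, 3, 87, 44, 1, 5] cursor@1
After 10 (insert_after(90)): list=[7, 50, 3, 87, 44, 1, 90, 5] cursor@1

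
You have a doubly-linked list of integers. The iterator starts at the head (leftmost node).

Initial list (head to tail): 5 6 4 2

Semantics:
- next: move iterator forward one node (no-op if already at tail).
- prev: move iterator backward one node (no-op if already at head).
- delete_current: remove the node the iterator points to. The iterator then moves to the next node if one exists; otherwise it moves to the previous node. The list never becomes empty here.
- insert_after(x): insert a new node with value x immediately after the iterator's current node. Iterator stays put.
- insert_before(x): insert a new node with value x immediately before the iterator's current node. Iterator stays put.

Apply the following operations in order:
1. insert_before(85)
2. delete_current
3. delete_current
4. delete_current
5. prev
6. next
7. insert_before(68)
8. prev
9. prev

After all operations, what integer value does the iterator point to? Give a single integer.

Answer: 85

Derivation:
After 1 (insert_before(85)): list=[85, 5, 6, 4, 2] cursor@5
After 2 (delete_current): list=[85, 6, 4, 2] cursor@6
After 3 (delete_current): list=[85, 4, 2] cursor@4
After 4 (delete_current): list=[85, 2] cursor@2
After 5 (prev): list=[85, 2] cursor@85
After 6 (next): list=[85, 2] cursor@2
After 7 (insert_before(68)): list=[85, 68, 2] cursor@2
After 8 (prev): list=[85, 68, 2] cursor@68
After 9 (prev): list=[85, 68, 2] cursor@85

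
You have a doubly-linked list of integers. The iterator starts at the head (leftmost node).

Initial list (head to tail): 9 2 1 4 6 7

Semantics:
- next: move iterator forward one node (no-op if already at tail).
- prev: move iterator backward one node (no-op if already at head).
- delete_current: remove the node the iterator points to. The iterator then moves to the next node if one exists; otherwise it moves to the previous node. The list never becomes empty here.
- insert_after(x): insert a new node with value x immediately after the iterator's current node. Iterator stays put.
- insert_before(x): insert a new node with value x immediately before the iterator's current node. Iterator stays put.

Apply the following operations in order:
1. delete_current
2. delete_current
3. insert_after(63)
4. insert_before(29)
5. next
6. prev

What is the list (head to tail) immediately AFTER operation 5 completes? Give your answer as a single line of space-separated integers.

After 1 (delete_current): list=[2, 1, 4, 6, 7] cursor@2
After 2 (delete_current): list=[1, 4, 6, 7] cursor@1
After 3 (insert_after(63)): list=[1, 63, 4, 6, 7] cursor@1
After 4 (insert_before(29)): list=[29, 1, 63, 4, 6, 7] cursor@1
After 5 (next): list=[29, 1, 63, 4, 6, 7] cursor@63

Answer: 29 1 63 4 6 7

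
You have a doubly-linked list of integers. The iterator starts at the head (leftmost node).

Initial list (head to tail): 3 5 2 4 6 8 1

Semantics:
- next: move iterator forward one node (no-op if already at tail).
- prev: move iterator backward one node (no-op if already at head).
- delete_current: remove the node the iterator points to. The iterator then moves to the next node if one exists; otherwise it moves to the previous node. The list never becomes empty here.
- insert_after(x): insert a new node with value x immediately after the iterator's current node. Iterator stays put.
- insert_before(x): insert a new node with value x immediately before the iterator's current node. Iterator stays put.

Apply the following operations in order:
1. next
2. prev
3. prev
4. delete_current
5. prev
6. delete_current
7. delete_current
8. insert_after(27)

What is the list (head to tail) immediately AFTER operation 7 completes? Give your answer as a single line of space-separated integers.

After 1 (next): list=[3, 5, 2, 4, 6, 8, 1] cursor@5
After 2 (prev): list=[3, 5, 2, 4, 6, 8, 1] cursor@3
After 3 (prev): list=[3, 5, 2, 4, 6, 8, 1] cursor@3
After 4 (delete_current): list=[5, 2, 4, 6, 8, 1] cursor@5
After 5 (prev): list=[5, 2, 4, 6, 8, 1] cursor@5
After 6 (delete_current): list=[2, 4, 6, 8, 1] cursor@2
After 7 (delete_current): list=[4, 6, 8, 1] cursor@4

Answer: 4 6 8 1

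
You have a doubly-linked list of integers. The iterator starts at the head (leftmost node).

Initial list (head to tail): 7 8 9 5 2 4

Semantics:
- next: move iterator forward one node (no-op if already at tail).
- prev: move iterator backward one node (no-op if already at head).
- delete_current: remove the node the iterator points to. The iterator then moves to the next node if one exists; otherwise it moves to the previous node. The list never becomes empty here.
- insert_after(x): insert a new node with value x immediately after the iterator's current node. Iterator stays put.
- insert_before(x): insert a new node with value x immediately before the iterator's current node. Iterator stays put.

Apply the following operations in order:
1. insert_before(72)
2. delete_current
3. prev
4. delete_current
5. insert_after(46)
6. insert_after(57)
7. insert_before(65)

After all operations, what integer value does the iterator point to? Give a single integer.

Answer: 8

Derivation:
After 1 (insert_before(72)): list=[72, 7, 8, 9, 5, 2, 4] cursor@7
After 2 (delete_current): list=[72, 8, 9, 5, 2, 4] cursor@8
After 3 (prev): list=[72, 8, 9, 5, 2, 4] cursor@72
After 4 (delete_current): list=[8, 9, 5, 2, 4] cursor@8
After 5 (insert_after(46)): list=[8, 46, 9, 5, 2, 4] cursor@8
After 6 (insert_after(57)): list=[8, 57, 46, 9, 5, 2, 4] cursor@8
After 7 (insert_before(65)): list=[65, 8, 57, 46, 9, 5, 2, 4] cursor@8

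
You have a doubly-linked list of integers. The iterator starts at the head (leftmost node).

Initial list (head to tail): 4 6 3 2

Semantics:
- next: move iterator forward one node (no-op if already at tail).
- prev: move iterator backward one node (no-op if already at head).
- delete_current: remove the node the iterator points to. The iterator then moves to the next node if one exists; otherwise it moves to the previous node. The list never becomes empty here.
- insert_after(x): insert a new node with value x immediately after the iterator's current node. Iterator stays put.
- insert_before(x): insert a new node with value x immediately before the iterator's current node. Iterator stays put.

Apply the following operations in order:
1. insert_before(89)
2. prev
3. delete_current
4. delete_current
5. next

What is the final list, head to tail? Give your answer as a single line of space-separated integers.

After 1 (insert_before(89)): list=[89, 4, 6, 3, 2] cursor@4
After 2 (prev): list=[89, 4, 6, 3, 2] cursor@89
After 3 (delete_current): list=[4, 6, 3, 2] cursor@4
After 4 (delete_current): list=[6, 3, 2] cursor@6
After 5 (next): list=[6, 3, 2] cursor@3

Answer: 6 3 2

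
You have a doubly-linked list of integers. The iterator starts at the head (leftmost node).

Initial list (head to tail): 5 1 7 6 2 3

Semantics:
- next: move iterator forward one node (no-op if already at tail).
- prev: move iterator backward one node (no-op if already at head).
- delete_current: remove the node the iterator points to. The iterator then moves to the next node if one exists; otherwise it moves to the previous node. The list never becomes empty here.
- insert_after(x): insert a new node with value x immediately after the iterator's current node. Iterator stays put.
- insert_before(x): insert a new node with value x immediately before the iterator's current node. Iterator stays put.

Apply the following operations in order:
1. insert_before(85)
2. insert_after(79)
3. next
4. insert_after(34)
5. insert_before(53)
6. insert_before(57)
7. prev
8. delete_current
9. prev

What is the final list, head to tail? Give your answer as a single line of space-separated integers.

After 1 (insert_before(85)): list=[85, 5, 1, 7, 6, 2, 3] cursor@5
After 2 (insert_after(79)): list=[85, 5, 79, 1, 7, 6, 2, 3] cursor@5
After 3 (next): list=[85, 5, 79, 1, 7, 6, 2, 3] cursor@79
After 4 (insert_after(34)): list=[85, 5, 79, 34, 1, 7, 6, 2, 3] cursor@79
After 5 (insert_before(53)): list=[85, 5, 53, 79, 34, 1, 7, 6, 2, 3] cursor@79
After 6 (insert_before(57)): list=[85, 5, 53, 57, 79, 34, 1, 7, 6, 2, 3] cursor@79
After 7 (prev): list=[85, 5, 53, 57, 79, 34, 1, 7, 6, 2, 3] cursor@57
After 8 (delete_current): list=[85, 5, 53, 79, 34, 1, 7, 6, 2, 3] cursor@79
After 9 (prev): list=[85, 5, 53, 79, 34, 1, 7, 6, 2, 3] cursor@53

Answer: 85 5 53 79 34 1 7 6 2 3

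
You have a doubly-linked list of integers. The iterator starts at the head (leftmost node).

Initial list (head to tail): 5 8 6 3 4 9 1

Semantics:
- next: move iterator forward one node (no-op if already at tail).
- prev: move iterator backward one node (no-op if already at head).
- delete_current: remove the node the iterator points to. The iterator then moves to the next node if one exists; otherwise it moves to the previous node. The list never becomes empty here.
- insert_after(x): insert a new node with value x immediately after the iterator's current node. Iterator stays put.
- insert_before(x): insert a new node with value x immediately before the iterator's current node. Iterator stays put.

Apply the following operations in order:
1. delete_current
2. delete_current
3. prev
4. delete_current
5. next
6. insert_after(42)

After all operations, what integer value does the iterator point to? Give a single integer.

Answer: 4

Derivation:
After 1 (delete_current): list=[8, 6, 3, 4, 9, 1] cursor@8
After 2 (delete_current): list=[6, 3, 4, 9, 1] cursor@6
After 3 (prev): list=[6, 3, 4, 9, 1] cursor@6
After 4 (delete_current): list=[3, 4, 9, 1] cursor@3
After 5 (next): list=[3, 4, 9, 1] cursor@4
After 6 (insert_after(42)): list=[3, 4, 42, 9, 1] cursor@4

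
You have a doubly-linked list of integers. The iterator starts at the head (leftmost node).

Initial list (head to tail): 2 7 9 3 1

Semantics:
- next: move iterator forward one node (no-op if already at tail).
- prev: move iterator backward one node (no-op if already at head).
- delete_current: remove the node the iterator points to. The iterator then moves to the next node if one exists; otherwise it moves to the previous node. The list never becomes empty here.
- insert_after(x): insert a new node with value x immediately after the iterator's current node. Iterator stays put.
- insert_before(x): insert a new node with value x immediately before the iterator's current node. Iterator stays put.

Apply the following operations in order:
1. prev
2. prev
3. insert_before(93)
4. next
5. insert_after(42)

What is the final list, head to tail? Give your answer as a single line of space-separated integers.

After 1 (prev): list=[2, 7, 9, 3, 1] cursor@2
After 2 (prev): list=[2, 7, 9, 3, 1] cursor@2
After 3 (insert_before(93)): list=[93, 2, 7, 9, 3, 1] cursor@2
After 4 (next): list=[93, 2, 7, 9, 3, 1] cursor@7
After 5 (insert_after(42)): list=[93, 2, 7, 42, 9, 3, 1] cursor@7

Answer: 93 2 7 42 9 3 1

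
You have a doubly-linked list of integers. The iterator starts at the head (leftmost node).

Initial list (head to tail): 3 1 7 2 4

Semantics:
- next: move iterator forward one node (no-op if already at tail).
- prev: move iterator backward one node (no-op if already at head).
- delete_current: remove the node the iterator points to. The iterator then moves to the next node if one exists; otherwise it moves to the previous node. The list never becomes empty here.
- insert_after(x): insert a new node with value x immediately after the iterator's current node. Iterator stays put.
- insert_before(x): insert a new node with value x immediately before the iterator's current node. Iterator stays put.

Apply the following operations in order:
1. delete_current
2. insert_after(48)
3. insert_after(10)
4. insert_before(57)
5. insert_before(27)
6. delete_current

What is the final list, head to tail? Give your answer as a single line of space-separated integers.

Answer: 57 27 10 48 7 2 4

Derivation:
After 1 (delete_current): list=[1, 7, 2, 4] cursor@1
After 2 (insert_after(48)): list=[1, 48, 7, 2, 4] cursor@1
After 3 (insert_after(10)): list=[1, 10, 48, 7, 2, 4] cursor@1
After 4 (insert_before(57)): list=[57, 1, 10, 48, 7, 2, 4] cursor@1
After 5 (insert_before(27)): list=[57, 27, 1, 10, 48, 7, 2, 4] cursor@1
After 6 (delete_current): list=[57, 27, 10, 48, 7, 2, 4] cursor@10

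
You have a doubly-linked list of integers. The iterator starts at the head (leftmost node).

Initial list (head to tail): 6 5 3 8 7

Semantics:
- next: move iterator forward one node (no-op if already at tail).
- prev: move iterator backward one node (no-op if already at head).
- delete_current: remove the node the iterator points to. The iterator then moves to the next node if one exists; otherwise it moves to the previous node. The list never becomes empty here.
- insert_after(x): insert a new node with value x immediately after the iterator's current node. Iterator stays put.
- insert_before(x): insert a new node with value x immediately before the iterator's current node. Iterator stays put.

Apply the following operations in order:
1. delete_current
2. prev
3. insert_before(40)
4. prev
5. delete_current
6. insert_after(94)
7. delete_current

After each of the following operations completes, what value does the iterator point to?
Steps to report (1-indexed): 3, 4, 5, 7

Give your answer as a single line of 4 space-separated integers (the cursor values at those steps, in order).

After 1 (delete_current): list=[5, 3, 8, 7] cursor@5
After 2 (prev): list=[5, 3, 8, 7] cursor@5
After 3 (insert_before(40)): list=[40, 5, 3, 8, 7] cursor@5
After 4 (prev): list=[40, 5, 3, 8, 7] cursor@40
After 5 (delete_current): list=[5, 3, 8, 7] cursor@5
After 6 (insert_after(94)): list=[5, 94, 3, 8, 7] cursor@5
After 7 (delete_current): list=[94, 3, 8, 7] cursor@94

Answer: 5 40 5 94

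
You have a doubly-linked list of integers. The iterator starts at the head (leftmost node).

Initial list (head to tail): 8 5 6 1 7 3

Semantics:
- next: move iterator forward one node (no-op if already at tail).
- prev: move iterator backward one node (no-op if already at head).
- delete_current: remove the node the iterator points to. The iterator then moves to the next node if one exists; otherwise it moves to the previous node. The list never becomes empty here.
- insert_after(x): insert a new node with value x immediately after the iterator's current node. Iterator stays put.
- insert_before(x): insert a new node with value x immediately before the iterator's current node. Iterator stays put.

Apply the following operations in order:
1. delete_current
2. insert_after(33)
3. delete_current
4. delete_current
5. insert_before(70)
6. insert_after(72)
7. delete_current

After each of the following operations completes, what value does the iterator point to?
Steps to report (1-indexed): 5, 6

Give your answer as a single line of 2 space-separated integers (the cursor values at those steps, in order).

Answer: 6 6

Derivation:
After 1 (delete_current): list=[5, 6, 1, 7, 3] cursor@5
After 2 (insert_after(33)): list=[5, 33, 6, 1, 7, 3] cursor@5
After 3 (delete_current): list=[33, 6, 1, 7, 3] cursor@33
After 4 (delete_current): list=[6, 1, 7, 3] cursor@6
After 5 (insert_before(70)): list=[70, 6, 1, 7, 3] cursor@6
After 6 (insert_after(72)): list=[70, 6, 72, 1, 7, 3] cursor@6
After 7 (delete_current): list=[70, 72, 1, 7, 3] cursor@72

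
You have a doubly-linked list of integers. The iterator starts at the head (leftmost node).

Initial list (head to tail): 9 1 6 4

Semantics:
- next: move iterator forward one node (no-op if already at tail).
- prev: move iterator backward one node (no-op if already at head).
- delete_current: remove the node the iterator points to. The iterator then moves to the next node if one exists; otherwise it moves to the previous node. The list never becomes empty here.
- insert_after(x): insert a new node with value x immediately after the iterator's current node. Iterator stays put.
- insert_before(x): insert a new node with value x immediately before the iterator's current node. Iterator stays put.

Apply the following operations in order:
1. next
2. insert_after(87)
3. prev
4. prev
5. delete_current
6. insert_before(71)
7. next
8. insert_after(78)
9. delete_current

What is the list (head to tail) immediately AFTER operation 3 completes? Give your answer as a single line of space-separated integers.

After 1 (next): list=[9, 1, 6, 4] cursor@1
After 2 (insert_after(87)): list=[9, 1, 87, 6, 4] cursor@1
After 3 (prev): list=[9, 1, 87, 6, 4] cursor@9

Answer: 9 1 87 6 4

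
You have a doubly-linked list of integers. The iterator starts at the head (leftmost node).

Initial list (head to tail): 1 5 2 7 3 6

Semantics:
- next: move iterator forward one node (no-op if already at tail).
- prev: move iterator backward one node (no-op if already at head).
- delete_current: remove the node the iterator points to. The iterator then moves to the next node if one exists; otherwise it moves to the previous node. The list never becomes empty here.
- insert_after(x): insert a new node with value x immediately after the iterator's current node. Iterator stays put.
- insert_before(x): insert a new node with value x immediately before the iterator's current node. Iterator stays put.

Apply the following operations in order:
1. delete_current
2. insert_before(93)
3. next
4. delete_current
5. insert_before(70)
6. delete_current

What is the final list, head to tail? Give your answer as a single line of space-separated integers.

Answer: 93 5 70 3 6

Derivation:
After 1 (delete_current): list=[5, 2, 7, 3, 6] cursor@5
After 2 (insert_before(93)): list=[93, 5, 2, 7, 3, 6] cursor@5
After 3 (next): list=[93, 5, 2, 7, 3, 6] cursor@2
After 4 (delete_current): list=[93, 5, 7, 3, 6] cursor@7
After 5 (insert_before(70)): list=[93, 5, 70, 7, 3, 6] cursor@7
After 6 (delete_current): list=[93, 5, 70, 3, 6] cursor@3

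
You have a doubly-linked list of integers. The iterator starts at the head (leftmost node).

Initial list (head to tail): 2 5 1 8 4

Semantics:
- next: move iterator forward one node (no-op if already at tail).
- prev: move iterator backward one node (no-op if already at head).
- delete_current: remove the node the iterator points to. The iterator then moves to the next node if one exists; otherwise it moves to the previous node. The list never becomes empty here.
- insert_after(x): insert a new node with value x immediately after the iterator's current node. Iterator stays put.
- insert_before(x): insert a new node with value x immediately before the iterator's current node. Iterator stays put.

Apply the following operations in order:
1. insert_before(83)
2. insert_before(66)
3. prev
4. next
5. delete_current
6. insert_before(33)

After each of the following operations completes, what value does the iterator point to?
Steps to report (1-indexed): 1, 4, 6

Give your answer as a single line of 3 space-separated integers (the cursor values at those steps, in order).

Answer: 2 2 5

Derivation:
After 1 (insert_before(83)): list=[83, 2, 5, 1, 8, 4] cursor@2
After 2 (insert_before(66)): list=[83, 66, 2, 5, 1, 8, 4] cursor@2
After 3 (prev): list=[83, 66, 2, 5, 1, 8, 4] cursor@66
After 4 (next): list=[83, 66, 2, 5, 1, 8, 4] cursor@2
After 5 (delete_current): list=[83, 66, 5, 1, 8, 4] cursor@5
After 6 (insert_before(33)): list=[83, 66, 33, 5, 1, 8, 4] cursor@5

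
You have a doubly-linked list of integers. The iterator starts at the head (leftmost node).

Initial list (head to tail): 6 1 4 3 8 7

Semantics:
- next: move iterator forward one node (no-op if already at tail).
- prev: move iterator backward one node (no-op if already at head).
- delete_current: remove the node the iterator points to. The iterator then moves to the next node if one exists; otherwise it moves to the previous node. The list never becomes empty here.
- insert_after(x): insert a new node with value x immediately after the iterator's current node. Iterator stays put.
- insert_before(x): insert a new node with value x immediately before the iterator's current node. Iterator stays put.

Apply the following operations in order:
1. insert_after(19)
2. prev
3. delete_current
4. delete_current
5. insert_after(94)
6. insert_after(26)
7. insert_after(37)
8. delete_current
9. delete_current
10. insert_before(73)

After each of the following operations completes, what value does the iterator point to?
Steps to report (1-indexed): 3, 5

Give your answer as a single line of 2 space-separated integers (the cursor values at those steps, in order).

Answer: 19 1

Derivation:
After 1 (insert_after(19)): list=[6, 19, 1, 4, 3, 8, 7] cursor@6
After 2 (prev): list=[6, 19, 1, 4, 3, 8, 7] cursor@6
After 3 (delete_current): list=[19, 1, 4, 3, 8, 7] cursor@19
After 4 (delete_current): list=[1, 4, 3, 8, 7] cursor@1
After 5 (insert_after(94)): list=[1, 94, 4, 3, 8, 7] cursor@1
After 6 (insert_after(26)): list=[1, 26, 94, 4, 3, 8, 7] cursor@1
After 7 (insert_after(37)): list=[1, 37, 26, 94, 4, 3, 8, 7] cursor@1
After 8 (delete_current): list=[37, 26, 94, 4, 3, 8, 7] cursor@37
After 9 (delete_current): list=[26, 94, 4, 3, 8, 7] cursor@26
After 10 (insert_before(73)): list=[73, 26, 94, 4, 3, 8, 7] cursor@26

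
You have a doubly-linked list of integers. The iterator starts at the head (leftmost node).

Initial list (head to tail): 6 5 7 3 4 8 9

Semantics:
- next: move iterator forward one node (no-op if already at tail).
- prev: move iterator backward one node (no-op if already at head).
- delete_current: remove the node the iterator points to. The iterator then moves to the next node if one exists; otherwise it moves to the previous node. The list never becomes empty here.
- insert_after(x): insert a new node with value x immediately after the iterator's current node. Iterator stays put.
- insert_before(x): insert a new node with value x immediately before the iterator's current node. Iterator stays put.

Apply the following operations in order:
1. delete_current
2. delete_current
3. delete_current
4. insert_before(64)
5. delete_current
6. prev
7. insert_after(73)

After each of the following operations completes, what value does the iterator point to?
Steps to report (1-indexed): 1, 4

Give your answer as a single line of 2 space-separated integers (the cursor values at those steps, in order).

Answer: 5 3

Derivation:
After 1 (delete_current): list=[5, 7, 3, 4, 8, 9] cursor@5
After 2 (delete_current): list=[7, 3, 4, 8, 9] cursor@7
After 3 (delete_current): list=[3, 4, 8, 9] cursor@3
After 4 (insert_before(64)): list=[64, 3, 4, 8, 9] cursor@3
After 5 (delete_current): list=[64, 4, 8, 9] cursor@4
After 6 (prev): list=[64, 4, 8, 9] cursor@64
After 7 (insert_after(73)): list=[64, 73, 4, 8, 9] cursor@64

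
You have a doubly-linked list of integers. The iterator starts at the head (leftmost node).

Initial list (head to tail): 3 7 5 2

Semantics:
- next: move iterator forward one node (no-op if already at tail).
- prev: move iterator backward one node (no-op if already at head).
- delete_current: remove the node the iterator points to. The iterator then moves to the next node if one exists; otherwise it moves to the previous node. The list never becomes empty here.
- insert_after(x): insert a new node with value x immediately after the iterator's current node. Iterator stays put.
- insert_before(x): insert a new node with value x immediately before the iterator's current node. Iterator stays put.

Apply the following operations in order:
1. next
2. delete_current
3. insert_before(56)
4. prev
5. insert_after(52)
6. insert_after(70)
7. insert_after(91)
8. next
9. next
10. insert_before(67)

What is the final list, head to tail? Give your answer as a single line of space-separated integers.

Answer: 3 56 91 67 70 52 5 2

Derivation:
After 1 (next): list=[3, 7, 5, 2] cursor@7
After 2 (delete_current): list=[3, 5, 2] cursor@5
After 3 (insert_before(56)): list=[3, 56, 5, 2] cursor@5
After 4 (prev): list=[3, 56, 5, 2] cursor@56
After 5 (insert_after(52)): list=[3, 56, 52, 5, 2] cursor@56
After 6 (insert_after(70)): list=[3, 56, 70, 52, 5, 2] cursor@56
After 7 (insert_after(91)): list=[3, 56, 91, 70, 52, 5, 2] cursor@56
After 8 (next): list=[3, 56, 91, 70, 52, 5, 2] cursor@91
After 9 (next): list=[3, 56, 91, 70, 52, 5, 2] cursor@70
After 10 (insert_before(67)): list=[3, 56, 91, 67, 70, 52, 5, 2] cursor@70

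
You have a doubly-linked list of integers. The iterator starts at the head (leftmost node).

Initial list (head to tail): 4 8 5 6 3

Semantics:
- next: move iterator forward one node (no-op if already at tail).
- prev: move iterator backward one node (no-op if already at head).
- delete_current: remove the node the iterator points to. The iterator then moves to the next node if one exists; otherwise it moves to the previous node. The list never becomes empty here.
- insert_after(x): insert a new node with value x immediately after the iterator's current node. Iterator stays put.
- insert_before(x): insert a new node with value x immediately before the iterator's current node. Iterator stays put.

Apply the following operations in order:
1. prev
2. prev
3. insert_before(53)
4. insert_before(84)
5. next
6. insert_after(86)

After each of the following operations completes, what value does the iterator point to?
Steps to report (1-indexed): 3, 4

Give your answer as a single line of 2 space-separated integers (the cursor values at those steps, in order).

Answer: 4 4

Derivation:
After 1 (prev): list=[4, 8, 5, 6, 3] cursor@4
After 2 (prev): list=[4, 8, 5, 6, 3] cursor@4
After 3 (insert_before(53)): list=[53, 4, 8, 5, 6, 3] cursor@4
After 4 (insert_before(84)): list=[53, 84, 4, 8, 5, 6, 3] cursor@4
After 5 (next): list=[53, 84, 4, 8, 5, 6, 3] cursor@8
After 6 (insert_after(86)): list=[53, 84, 4, 8, 86, 5, 6, 3] cursor@8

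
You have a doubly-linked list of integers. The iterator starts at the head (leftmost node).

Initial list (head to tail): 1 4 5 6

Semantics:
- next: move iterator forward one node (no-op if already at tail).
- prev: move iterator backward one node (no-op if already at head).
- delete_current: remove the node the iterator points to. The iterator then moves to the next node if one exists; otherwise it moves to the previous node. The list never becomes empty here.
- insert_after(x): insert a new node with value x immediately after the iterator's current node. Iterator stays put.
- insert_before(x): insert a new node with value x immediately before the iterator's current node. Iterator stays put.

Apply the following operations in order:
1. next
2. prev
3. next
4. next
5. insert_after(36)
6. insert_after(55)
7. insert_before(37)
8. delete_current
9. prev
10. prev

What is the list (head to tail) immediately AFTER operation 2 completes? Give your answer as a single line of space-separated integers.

After 1 (next): list=[1, 4, 5, 6] cursor@4
After 2 (prev): list=[1, 4, 5, 6] cursor@1

Answer: 1 4 5 6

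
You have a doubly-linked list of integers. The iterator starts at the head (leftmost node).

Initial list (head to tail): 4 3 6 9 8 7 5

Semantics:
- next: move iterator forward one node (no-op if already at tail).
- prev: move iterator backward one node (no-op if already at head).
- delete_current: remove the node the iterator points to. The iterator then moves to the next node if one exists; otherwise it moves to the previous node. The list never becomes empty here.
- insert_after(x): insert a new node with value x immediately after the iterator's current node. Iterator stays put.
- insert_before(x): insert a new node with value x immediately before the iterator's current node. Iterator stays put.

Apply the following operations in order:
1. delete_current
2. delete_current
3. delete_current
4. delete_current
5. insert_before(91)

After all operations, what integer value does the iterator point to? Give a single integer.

After 1 (delete_current): list=[3, 6, 9, 8, 7, 5] cursor@3
After 2 (delete_current): list=[6, 9, 8, 7, 5] cursor@6
After 3 (delete_current): list=[9, 8, 7, 5] cursor@9
After 4 (delete_current): list=[8, 7, 5] cursor@8
After 5 (insert_before(91)): list=[91, 8, 7, 5] cursor@8

Answer: 8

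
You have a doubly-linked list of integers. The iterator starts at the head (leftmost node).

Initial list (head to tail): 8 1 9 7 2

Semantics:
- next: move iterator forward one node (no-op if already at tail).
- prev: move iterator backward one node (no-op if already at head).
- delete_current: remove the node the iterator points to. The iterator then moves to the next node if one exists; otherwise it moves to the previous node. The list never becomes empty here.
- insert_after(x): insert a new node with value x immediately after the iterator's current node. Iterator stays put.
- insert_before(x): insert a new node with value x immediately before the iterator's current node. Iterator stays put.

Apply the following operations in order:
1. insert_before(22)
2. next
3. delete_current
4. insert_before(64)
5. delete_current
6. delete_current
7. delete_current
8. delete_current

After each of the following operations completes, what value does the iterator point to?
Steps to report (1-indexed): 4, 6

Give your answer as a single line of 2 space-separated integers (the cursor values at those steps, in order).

Answer: 9 2

Derivation:
After 1 (insert_before(22)): list=[22, 8, 1, 9, 7, 2] cursor@8
After 2 (next): list=[22, 8, 1, 9, 7, 2] cursor@1
After 3 (delete_current): list=[22, 8, 9, 7, 2] cursor@9
After 4 (insert_before(64)): list=[22, 8, 64, 9, 7, 2] cursor@9
After 5 (delete_current): list=[22, 8, 64, 7, 2] cursor@7
After 6 (delete_current): list=[22, 8, 64, 2] cursor@2
After 7 (delete_current): list=[22, 8, 64] cursor@64
After 8 (delete_current): list=[22, 8] cursor@8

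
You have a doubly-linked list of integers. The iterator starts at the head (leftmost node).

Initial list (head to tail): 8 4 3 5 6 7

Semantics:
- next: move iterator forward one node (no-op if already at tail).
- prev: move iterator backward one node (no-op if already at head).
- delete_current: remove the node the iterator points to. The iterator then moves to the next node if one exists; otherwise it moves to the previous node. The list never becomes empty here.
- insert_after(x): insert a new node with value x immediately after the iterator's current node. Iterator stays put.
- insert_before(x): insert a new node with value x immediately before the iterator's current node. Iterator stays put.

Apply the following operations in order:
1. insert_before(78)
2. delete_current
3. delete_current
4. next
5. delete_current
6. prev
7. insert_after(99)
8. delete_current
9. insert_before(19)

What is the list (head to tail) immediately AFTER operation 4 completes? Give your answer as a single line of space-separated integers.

Answer: 78 3 5 6 7

Derivation:
After 1 (insert_before(78)): list=[78, 8, 4, 3, 5, 6, 7] cursor@8
After 2 (delete_current): list=[78, 4, 3, 5, 6, 7] cursor@4
After 3 (delete_current): list=[78, 3, 5, 6, 7] cursor@3
After 4 (next): list=[78, 3, 5, 6, 7] cursor@5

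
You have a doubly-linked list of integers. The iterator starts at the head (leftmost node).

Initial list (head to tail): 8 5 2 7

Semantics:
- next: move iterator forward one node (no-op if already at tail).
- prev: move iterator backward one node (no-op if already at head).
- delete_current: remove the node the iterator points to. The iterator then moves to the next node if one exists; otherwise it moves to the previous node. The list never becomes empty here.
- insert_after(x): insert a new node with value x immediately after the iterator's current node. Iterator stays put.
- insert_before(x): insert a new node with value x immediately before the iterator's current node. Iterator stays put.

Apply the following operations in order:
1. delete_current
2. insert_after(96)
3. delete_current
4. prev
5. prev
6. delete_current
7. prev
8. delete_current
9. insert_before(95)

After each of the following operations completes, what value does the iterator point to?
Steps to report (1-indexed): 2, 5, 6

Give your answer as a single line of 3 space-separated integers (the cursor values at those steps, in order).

After 1 (delete_current): list=[5, 2, 7] cursor@5
After 2 (insert_after(96)): list=[5, 96, 2, 7] cursor@5
After 3 (delete_current): list=[96, 2, 7] cursor@96
After 4 (prev): list=[96, 2, 7] cursor@96
After 5 (prev): list=[96, 2, 7] cursor@96
After 6 (delete_current): list=[2, 7] cursor@2
After 7 (prev): list=[2, 7] cursor@2
After 8 (delete_current): list=[7] cursor@7
After 9 (insert_before(95)): list=[95, 7] cursor@7

Answer: 5 96 2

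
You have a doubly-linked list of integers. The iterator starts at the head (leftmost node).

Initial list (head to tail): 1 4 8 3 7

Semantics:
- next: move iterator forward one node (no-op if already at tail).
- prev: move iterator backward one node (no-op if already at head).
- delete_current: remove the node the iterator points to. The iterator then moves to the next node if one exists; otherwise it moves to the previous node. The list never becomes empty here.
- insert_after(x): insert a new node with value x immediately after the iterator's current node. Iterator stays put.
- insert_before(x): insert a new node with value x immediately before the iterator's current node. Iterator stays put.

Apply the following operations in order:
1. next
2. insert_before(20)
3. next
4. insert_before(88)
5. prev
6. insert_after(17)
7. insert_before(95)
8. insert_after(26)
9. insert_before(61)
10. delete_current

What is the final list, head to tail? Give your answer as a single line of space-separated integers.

Answer: 1 20 4 95 61 26 17 8 3 7

Derivation:
After 1 (next): list=[1, 4, 8, 3, 7] cursor@4
After 2 (insert_before(20)): list=[1, 20, 4, 8, 3, 7] cursor@4
After 3 (next): list=[1, 20, 4, 8, 3, 7] cursor@8
After 4 (insert_before(88)): list=[1, 20, 4, 88, 8, 3, 7] cursor@8
After 5 (prev): list=[1, 20, 4, 88, 8, 3, 7] cursor@88
After 6 (insert_after(17)): list=[1, 20, 4, 88, 17, 8, 3, 7] cursor@88
After 7 (insert_before(95)): list=[1, 20, 4, 95, 88, 17, 8, 3, 7] cursor@88
After 8 (insert_after(26)): list=[1, 20, 4, 95, 88, 26, 17, 8, 3, 7] cursor@88
After 9 (insert_before(61)): list=[1, 20, 4, 95, 61, 88, 26, 17, 8, 3, 7] cursor@88
After 10 (delete_current): list=[1, 20, 4, 95, 61, 26, 17, 8, 3, 7] cursor@26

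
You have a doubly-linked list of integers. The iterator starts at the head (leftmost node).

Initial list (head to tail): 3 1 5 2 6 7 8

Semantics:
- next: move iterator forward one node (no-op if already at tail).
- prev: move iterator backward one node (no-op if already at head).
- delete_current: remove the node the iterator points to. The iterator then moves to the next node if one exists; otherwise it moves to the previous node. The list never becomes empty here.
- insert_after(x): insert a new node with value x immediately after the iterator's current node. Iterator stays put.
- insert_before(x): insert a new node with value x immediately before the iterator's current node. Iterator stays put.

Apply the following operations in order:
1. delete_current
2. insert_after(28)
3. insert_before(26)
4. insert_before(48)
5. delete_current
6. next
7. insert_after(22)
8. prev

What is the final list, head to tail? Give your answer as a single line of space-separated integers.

After 1 (delete_current): list=[1, 5, 2, 6, 7, 8] cursor@1
After 2 (insert_after(28)): list=[1, 28, 5, 2, 6, 7, 8] cursor@1
After 3 (insert_before(26)): list=[26, 1, 28, 5, 2, 6, 7, 8] cursor@1
After 4 (insert_before(48)): list=[26, 48, 1, 28, 5, 2, 6, 7, 8] cursor@1
After 5 (delete_current): list=[26, 48, 28, 5, 2, 6, 7, 8] cursor@28
After 6 (next): list=[26, 48, 28, 5, 2, 6, 7, 8] cursor@5
After 7 (insert_after(22)): list=[26, 48, 28, 5, 22, 2, 6, 7, 8] cursor@5
After 8 (prev): list=[26, 48, 28, 5, 22, 2, 6, 7, 8] cursor@28

Answer: 26 48 28 5 22 2 6 7 8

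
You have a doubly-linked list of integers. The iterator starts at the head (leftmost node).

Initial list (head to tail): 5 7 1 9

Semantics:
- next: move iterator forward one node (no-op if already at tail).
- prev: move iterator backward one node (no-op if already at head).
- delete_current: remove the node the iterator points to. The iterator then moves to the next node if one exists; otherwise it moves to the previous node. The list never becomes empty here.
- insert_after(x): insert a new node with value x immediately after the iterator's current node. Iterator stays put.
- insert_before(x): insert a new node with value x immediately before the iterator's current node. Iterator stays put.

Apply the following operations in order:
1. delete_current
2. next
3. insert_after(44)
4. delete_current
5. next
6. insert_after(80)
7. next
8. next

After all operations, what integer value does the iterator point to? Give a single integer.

Answer: 80

Derivation:
After 1 (delete_current): list=[7, 1, 9] cursor@7
After 2 (next): list=[7, 1, 9] cursor@1
After 3 (insert_after(44)): list=[7, 1, 44, 9] cursor@1
After 4 (delete_current): list=[7, 44, 9] cursor@44
After 5 (next): list=[7, 44, 9] cursor@9
After 6 (insert_after(80)): list=[7, 44, 9, 80] cursor@9
After 7 (next): list=[7, 44, 9, 80] cursor@80
After 8 (next): list=[7, 44, 9, 80] cursor@80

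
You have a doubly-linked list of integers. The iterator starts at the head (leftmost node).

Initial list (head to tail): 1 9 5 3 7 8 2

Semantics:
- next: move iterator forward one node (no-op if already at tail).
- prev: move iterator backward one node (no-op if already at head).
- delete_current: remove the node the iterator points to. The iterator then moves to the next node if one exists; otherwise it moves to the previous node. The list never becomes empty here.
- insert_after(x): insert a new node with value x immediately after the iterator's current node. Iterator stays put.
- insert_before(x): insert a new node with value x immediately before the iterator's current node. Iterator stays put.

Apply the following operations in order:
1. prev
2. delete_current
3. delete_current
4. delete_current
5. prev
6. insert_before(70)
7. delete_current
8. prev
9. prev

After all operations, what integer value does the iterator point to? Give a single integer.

Answer: 70

Derivation:
After 1 (prev): list=[1, 9, 5, 3, 7, 8, 2] cursor@1
After 2 (delete_current): list=[9, 5, 3, 7, 8, 2] cursor@9
After 3 (delete_current): list=[5, 3, 7, 8, 2] cursor@5
After 4 (delete_current): list=[3, 7, 8, 2] cursor@3
After 5 (prev): list=[3, 7, 8, 2] cursor@3
After 6 (insert_before(70)): list=[70, 3, 7, 8, 2] cursor@3
After 7 (delete_current): list=[70, 7, 8, 2] cursor@7
After 8 (prev): list=[70, 7, 8, 2] cursor@70
After 9 (prev): list=[70, 7, 8, 2] cursor@70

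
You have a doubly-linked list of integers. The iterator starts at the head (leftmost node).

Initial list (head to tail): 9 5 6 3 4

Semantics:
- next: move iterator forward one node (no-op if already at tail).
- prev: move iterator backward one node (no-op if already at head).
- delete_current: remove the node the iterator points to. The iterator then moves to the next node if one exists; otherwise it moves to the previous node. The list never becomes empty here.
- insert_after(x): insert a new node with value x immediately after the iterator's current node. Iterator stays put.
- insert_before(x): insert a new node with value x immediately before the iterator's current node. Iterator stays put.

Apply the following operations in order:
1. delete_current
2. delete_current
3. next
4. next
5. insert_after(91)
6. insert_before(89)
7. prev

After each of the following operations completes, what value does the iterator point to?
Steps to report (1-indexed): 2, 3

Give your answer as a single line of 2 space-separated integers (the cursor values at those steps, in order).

Answer: 6 3

Derivation:
After 1 (delete_current): list=[5, 6, 3, 4] cursor@5
After 2 (delete_current): list=[6, 3, 4] cursor@6
After 3 (next): list=[6, 3, 4] cursor@3
After 4 (next): list=[6, 3, 4] cursor@4
After 5 (insert_after(91)): list=[6, 3, 4, 91] cursor@4
After 6 (insert_before(89)): list=[6, 3, 89, 4, 91] cursor@4
After 7 (prev): list=[6, 3, 89, 4, 91] cursor@89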